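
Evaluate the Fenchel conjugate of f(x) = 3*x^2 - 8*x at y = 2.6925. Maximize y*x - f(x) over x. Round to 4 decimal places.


f*(y) = sup_x {y*x - a*x^2 - b*x} = sup_x {(y-b)*x - a*x^2}
FOC: (y - b) - 2a*x = 0 => x* = (y - b)/(2a)
x* = (2.6925 + 8)/(2*3) = 1.7821
f*(2.6925) = (y-b)^2/(4a) = (2.6925 + 8)^2/(4*3)
= 114.3296/12 = 9.5275


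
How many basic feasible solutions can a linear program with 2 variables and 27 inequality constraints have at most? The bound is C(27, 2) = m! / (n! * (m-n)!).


Each vertex corresponds to some choice of n active constraints out of m, so the number of vertices is at most C(m, n) = m! / (n!(m-n)!).
m = 27, n = 2
Numerator: 27 * 26
Denominator: 2! = 2
C(27, 2) = 351


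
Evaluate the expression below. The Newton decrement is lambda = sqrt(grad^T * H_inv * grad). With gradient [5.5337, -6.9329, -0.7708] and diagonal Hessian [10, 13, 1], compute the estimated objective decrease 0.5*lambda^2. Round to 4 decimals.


Step 1: H is diagonal, so H^(-1) * g = [0.5534, -0.5333, -0.7708].
Step 2: g^T H^(-1) g = sum_i g_i^2 / H_ii
  = (5.5337)^2/10 + (-6.9329)^2/13 + (-0.7708)^2/1
  = 3.0622 + 3.6973 + 0.5941 = 7.3536
Step 3: Objective decrease = 0.5 * g^T H^(-1) g = 3.6768


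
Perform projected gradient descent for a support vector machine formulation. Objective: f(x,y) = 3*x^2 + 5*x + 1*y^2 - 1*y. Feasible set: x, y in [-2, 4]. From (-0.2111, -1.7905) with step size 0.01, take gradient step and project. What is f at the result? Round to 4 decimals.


Step 1: Compute gradient at (-0.2111, -1.7905).
grad_x = 2*3*-0.2111 + 5 = 3.7334
grad_y = 2*1*-1.7905 - 1 = -4.581
Step 2: Gradient step.
x_raw = -0.2111 - 0.01*3.7334 = -0.2484
y_raw = -1.7905 - 0.01*-4.581 = -1.7447
Step 3: Project onto [-2, 4].
x_proj = clip(-0.2484) = -0.2484
y_proj = clip(-1.7447) = -1.7447
Step 4: Evaluate f.
f(-0.2484, -1.7447) = 3.7316


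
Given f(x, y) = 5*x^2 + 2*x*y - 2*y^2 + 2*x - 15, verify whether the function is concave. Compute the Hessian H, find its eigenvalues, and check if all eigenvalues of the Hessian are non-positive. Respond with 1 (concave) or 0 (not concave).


The Hessian of f(x,y) = 5*x^2 + 2*x*y - 2*y^2 + 2*x - 15 is:
H = [[10, 2], [2, -4]]
Trace = 10 - 4 = 6
Determinant = 10*-4 - (2)^2 = -44
Discriminant = (6)^2 - 4*-44 = 212.0
Eigenvalues: lambda_1 = -4.2801, lambda_2 = 10.2801
The function is not concave.

0


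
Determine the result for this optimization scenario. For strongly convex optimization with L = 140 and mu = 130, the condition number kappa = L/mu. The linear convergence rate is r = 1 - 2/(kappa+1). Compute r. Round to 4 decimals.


Step 1: Compute the condition number.
kappa = L/mu = 140/130 = 1.0769
Step 2: Compute the convergence rate.
r = 1 - 2/(kappa + 1) = 1 - 2*mu/(L + mu) = (L - mu)/(L + mu) = 10/270 = 0.037


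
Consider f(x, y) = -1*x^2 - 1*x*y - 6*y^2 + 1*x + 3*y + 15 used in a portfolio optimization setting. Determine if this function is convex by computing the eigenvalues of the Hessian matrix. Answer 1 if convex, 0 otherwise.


The Hessian of f(x,y) = -1*x^2 - 1*x*y - 6*y^2 + 1*x + 3*y + 15 is:
H = [[-2, -1], [-1, -12]]
Trace = -2 - 12 = -14
Determinant = -2*-12 - (-1)^2 = 23
Discriminant = (-14)^2 - 4*23 = 104.0
Eigenvalues: lambda_1 = -12.099, lambda_2 = -1.901
The function is not convex.

0


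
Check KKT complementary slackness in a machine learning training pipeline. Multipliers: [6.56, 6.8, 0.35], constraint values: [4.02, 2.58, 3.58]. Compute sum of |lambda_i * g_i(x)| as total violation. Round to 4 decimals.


KKT complementary slackness check:
lambda_1 * g_1 = 6.56 * 4.02 = 26.3712
lambda_2 * g_2 = 6.8 * 2.58 = 17.544
lambda_3 * g_3 = 0.35 * 3.58 = 1.253
Total violation = 26.3712 + 17.544 + 1.253 = 45.1682


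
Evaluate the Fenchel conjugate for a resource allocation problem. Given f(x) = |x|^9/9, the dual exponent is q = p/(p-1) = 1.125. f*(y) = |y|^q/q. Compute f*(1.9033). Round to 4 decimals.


The conjugate exponent q satisfies 1/p + 1/q = 1.
p = 9, so q = 9/(9 - 1) = 1.125
|y|^q = 1.9033^1.125 = 2.0627
f*(1.9033) = 2.0627 / 1.125 = 1.8336


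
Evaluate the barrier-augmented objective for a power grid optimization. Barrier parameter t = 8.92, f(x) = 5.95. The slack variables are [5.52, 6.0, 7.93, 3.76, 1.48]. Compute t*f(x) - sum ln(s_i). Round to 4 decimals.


Step 1: Compute log-barrier.
ln values: [1.7084, 1.7918, 2.0707, 1.3244, 0.392]
phi = -(1.7084 + 1.7918 + 2.0707 + 1.3244 + 0.392) = -7.2873
Step 2: Compute augmented objective.
t*f(x) = 8.92*5.95 = 53.074
Total = 53.074 - 7.2873 = 45.7867


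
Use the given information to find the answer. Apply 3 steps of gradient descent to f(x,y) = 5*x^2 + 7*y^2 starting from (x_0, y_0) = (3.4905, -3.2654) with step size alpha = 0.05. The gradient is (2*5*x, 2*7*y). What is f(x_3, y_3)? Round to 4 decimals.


Gradient descent on f(x,y) = 5*x^2 + 7*y^2.
Starting point: (3.4905, -3.2654), alpha = 0.05
Step 1: grad_x = 2*5*3.4905 = 34.905, grad_y = 2*7*-3.2654 = -45.7156
  x_1 = 3.4905 - 0.05*34.905 = 1.7453
  y_1 = -3.2654 - 0.05*-45.7156 = -0.9796
Step 2: grad_x = 2*5*1.7453 = 17.4525, grad_y = 2*7*-0.9796 = -13.7147
  x_2 = 1.7453 - 0.05*17.4525 = 0.8726
  y_2 = -0.9796 - 0.05*-13.7147 = -0.2939
Step 3: grad_x = 2*5*0.8726 = 8.7263, grad_y = 2*7*-0.2939 = -4.1144
  x_3 = 0.8726 - 0.05*8.7263 = 0.4363
  y_3 = -0.2939 - 0.05*-4.1144 = -0.0882
f(0.4363, -0.0882) = 5*0.4363^2 + 7*(-0.0882)^2 = 1.0063


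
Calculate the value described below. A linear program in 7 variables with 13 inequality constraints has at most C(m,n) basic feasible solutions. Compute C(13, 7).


Each vertex corresponds to some choice of n active constraints out of m, so the number of vertices is at most C(m, n) = m! / (n!(m-n)!).
m = 13, n = 7
Numerator: 13 * 12 * 11 * 10 * 9 * 8 * 7
Denominator: 7! = 5040
C(13, 7) = 1716


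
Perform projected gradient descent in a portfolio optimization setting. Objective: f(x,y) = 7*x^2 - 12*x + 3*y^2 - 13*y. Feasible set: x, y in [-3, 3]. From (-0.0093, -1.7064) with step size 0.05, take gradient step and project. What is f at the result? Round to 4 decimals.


Step 1: Compute gradient at (-0.0093, -1.7064).
grad_x = 2*7*-0.0093 - 12 = -12.1302
grad_y = 2*3*-1.7064 - 13 = -23.2384
Step 2: Gradient step.
x_raw = -0.0093 - 0.05*-12.1302 = 0.5972
y_raw = -1.7064 - 0.05*-23.2384 = -0.5445
Step 3: Project onto [-3, 3].
x_proj = clip(0.5972) = 0.5972
y_proj = clip(-0.5445) = -0.5445
Step 4: Evaluate f.
f(0.5972, -0.5445) = 3.2977


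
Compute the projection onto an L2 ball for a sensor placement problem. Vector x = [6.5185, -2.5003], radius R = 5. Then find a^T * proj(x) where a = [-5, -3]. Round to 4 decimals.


Step 1: Compute ||x|| (intermediates to 6 decimals).
||x|| = sqrt(6.5185^2 + (-2.5003)^2) = 6.981572
Step 2: Project.
Since ||x|| > R, scale = R/||x|| = 5/6.981572 = 0.716171, proj(x) = scale * x
proj(x) = [4.668361, -1.790642]
Step 3: Dot product.
a^T * proj(x) = -5*4.668361 - 3*(-1.790642) = -17.9699


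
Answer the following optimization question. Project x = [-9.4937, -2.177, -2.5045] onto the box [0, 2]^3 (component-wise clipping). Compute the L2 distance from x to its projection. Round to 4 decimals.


Project each component onto [0, 2].
clip(-9.4937) = 0.0, clip(-2.177) = 0.0, clip(-2.5045) = 0.0
Projection = [0.0, 0.0, 0.0]
Squared diffs: [90.1303, 4.7393, 6.2725]
Distance = sqrt(101.1421) = 10.0569


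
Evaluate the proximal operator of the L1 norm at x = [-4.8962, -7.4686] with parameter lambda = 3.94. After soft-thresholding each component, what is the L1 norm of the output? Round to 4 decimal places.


Soft-thresholding with lambda = 3.94:
prox(-4.8962) = sign(-4.8962)*max(|-4.8962| - 3.94, 0) = -0.9562
prox(-7.4686) = sign(-7.4686)*max(|-7.4686| - 3.94, 0) = -3.5286
prox(x) = [-0.9562, -3.5286]
||prox(x)||_1 = 0.9562 + 3.5286 = 4.4848


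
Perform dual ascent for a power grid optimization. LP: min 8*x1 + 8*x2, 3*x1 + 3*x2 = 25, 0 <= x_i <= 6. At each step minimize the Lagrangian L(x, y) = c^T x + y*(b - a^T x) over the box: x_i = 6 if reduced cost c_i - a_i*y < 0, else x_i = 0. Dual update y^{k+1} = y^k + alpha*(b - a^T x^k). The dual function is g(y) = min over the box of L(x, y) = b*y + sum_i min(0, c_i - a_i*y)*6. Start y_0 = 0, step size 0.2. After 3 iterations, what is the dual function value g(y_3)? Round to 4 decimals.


Dual ascent for LP: min 8*x1 + 8*x2, 3*x1 + 3*x2 = 25, 0 <= x_i <= 6
Step 1: y^k = 0.0, reduced costs: (8.0, 8.0)
  x^k = (0.0, 0.0), subgradient = b - a^T x = 25.0
  y^{k+1} = 0.0 + 0.2*25.0 = 5.0
Step 2: y^k = 5.0, reduced costs: (-7.0, -7.0)
  x^k = (6.0, 6.0), subgradient = b - a^T x = -11.0
  y^{k+1} = 5.0 + 0.2*-11.0 = 2.8
Step 3: y^k = 2.8, reduced costs: (-0.4, -0.4)
  x^k = (6.0, 6.0), subgradient = b - a^T x = -11.0
  y^{k+1} = 2.8 + 0.2*-11.0 = 0.6
Dual objective at y_3 = 0.6: reduced costs (6.2, 6.2), box minimizer x = (0.0, 0.0)
g(y_3) = b*y + (c1 - a1*y)*x1 + (c2 - a2*y)*x2 = 25*0.6 + 6.2*0.0 + 6.2*0.0 = 15.0 + 0.0 + 0.0 = 15.0


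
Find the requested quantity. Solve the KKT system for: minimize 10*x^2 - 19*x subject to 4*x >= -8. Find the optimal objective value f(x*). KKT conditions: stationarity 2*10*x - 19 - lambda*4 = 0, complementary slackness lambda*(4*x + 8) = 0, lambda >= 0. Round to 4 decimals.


Step 1: Try lambda = 0 (constraint inactive).
Stationarity: 2*10*x - 19 = 0
x* = 19/(2*10) = 0.95
Check constraint: 4*0.95 = 3.8 >= -8 -- satisfied.
Step 2: Compute optimal value.
f(x*) = 10*0.95^2 - 19*0.95 = -9.025


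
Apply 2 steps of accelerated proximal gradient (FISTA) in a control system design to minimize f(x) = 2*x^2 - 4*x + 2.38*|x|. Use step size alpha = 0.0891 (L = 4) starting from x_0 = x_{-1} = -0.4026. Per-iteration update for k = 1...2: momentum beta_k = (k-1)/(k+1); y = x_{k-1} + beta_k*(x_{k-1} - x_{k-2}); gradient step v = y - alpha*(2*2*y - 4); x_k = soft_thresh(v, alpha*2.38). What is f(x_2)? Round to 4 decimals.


FISTA on f(x) = 2*x^2 - 4*x + 2.38*|x|
L = 4, alpha = 0.0891
Iteration 1: beta = 0.0, y = -0.4026 + 0.0*(-0.4026 + 0.4026) = -0.4026
  grad(y) = -5.6104, v = y - alpha*grad = 0.0973
  prox(v) = soft_thresh(0.0973, 0.2121) = 0.0
Iteration 2: beta = 0.3333, y = 0.0 + 0.3333*(0.0 + 0.4026) = 0.1342
  grad(y) = -3.4632, v = y - alpha*grad = 0.4428
  prox(v) = soft_thresh(0.4428, 0.2121) = 0.2307
f(x_2) = 2*0.2307^2 - 4*0.2307 + 2.38*|0.2307| = -0.2673


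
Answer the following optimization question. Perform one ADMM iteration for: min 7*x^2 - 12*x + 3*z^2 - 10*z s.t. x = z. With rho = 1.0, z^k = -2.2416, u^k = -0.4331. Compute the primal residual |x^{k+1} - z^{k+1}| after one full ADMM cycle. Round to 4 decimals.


ADMM iteration with rho = 1.0, z^k = -2.2416, u^k = -0.4331
Step 1: x-update.
Minimize 7*x^2 - 12*x + (1.0/2)*(x + 2.2416 - 0.4331)^2
FOC: (2*7 + 1.0)*x = 12 + 1.0*(-2.2416 + 0.4331)
x^{k+1} = 0.6794
Step 2: z-update.
Minimize 3*z^2 - 10*z + (1.0/2)*(0.6794 - z - 0.4331)^2
FOC: (2*3 + 1.0)*z = 10 + 1.0*(0.6794 - 0.4331)
z^{k+1} = 1.4638
Step 3: u-update.
u^{k+1} = -0.4331 + 0.6794 - 1.4638 = -1.2174
Step 4: Primal residual = |0.6794 - 1.4638| = 0.7843


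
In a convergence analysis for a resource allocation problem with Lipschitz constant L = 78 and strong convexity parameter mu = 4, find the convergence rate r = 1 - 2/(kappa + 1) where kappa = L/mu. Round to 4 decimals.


Step 1: Compute the condition number.
kappa = L/mu = 78/4 = 19.5
Step 2: Compute the convergence rate.
r = 1 - 2/(kappa + 1) = 1 - 2*mu/(L + mu) = (L - mu)/(L + mu) = 74/82 = 0.9024


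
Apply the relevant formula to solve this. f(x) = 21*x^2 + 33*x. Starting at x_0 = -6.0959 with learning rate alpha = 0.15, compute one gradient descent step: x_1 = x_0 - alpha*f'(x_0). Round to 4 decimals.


We compute the gradient at x_0 and apply the update.
f'(x) = 42*x + 33
f'(-6.0959) = 42*-6.0959 + 33 = -223.0278
x_1 = -6.0959 - 0.15*-223.0278 = 27.3583


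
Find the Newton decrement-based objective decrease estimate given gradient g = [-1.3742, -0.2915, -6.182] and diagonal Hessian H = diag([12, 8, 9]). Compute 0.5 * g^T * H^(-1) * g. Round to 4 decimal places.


Step 1: H is diagonal, so H^(-1) * g = [-0.1145, -0.0364, -0.6869].
Step 2: g^T H^(-1) g = sum_i g_i^2 / H_ii
  = (-1.3742)^2/12 + (-0.2915)^2/8 + (-6.182)^2/9
  = 0.1574 + 0.0106 + 4.2463 = 4.4143
Step 3: Objective decrease = 0.5 * g^T H^(-1) g = 2.2072


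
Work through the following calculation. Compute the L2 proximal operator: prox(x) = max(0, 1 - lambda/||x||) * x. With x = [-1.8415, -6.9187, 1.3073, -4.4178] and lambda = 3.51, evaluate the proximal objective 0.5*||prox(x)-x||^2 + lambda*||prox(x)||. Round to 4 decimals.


Step 1: Compute ||x||.
||x|| = 8.5138
Step 2: Compute scaling factor.
scale = max(0, 1 - 3.51/8.5138) = 0.5877
Step 3: prox(x) = [-1.0823, -4.0663, 0.7683, -2.5965]
||prox(x)|| = 5.0038
Step 4: Proximal objective.
0.5*||prox-x||^2 = 6.1601
lambda*||prox|| = 17.5633
Total = 23.7235


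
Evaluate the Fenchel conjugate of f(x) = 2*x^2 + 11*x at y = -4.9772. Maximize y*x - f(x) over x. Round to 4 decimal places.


f*(y) = sup_x {y*x - a*x^2 - b*x} = sup_x {(y-b)*x - a*x^2}
FOC: (y - b) - 2a*x = 0 => x* = (y - b)/(2a)
x* = (-4.9772 - 11)/(2*2) = -3.9943
f*(-4.9772) = (y-b)^2/(4a) = (-4.9772 - 11)^2/(4*2)
= 255.2709/8 = 31.9089


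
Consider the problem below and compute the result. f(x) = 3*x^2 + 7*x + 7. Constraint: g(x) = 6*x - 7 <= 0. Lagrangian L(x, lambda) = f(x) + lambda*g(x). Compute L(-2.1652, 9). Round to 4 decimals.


Step 1: Evaluate f(x).
f(-2.1652) = 3*(-2.1652)^2 + 7*(-2.1652) + 7 = 5.9079
Step 2: Evaluate g(x).
g(-2.1652) = 6*-2.1652 - 7 = -19.9912
Step 3: Compute Lagrangian.
L = 5.9079 + 9*-19.9912 = -174.0129


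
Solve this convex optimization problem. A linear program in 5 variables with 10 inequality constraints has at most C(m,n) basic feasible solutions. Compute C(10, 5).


Each vertex corresponds to some choice of n active constraints out of m, so the number of vertices is at most C(m, n) = m! / (n!(m-n)!).
m = 10, n = 5
Numerator: 10 * 9 * 8 * 7 * 6
Denominator: 5! = 120
C(10, 5) = 252


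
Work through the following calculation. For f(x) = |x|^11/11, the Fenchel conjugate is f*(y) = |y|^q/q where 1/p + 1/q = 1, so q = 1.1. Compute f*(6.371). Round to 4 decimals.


The conjugate exponent q satisfies 1/p + 1/q = 1.
p = 11, so q = 11/(11 - 1) = 1.1
|y|^q = 6.371^1.1 = 7.6671
f*(6.371) = 7.6671 / 1.1 = 6.97


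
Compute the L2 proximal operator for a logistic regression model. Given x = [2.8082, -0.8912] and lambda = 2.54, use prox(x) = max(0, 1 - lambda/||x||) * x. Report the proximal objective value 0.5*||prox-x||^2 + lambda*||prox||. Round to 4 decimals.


Step 1: Compute ||x||.
||x|| = 2.9462
Step 2: Compute scaling factor.
scale = max(0, 1 - 2.54/2.9462) = 0.1379
Step 3: prox(x) = [0.3872, -0.1229]
||prox(x)|| = 0.4062
Step 4: Proximal objective.
0.5*||prox-x||^2 = 3.2258
lambda*||prox|| = 1.0317
Total = 4.2576


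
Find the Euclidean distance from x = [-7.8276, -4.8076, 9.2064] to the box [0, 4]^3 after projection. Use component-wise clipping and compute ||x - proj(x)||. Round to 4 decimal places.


Project each component onto [0, 4].
clip(-7.8276) = 0.0, clip(-4.8076) = 0.0, clip(9.2064) = 4.0
Projection = [0.0, 0.0, 4.0]
Squared diffs: [61.2713, 23.113, 27.1066]
Distance = sqrt(111.4909) = 10.5589


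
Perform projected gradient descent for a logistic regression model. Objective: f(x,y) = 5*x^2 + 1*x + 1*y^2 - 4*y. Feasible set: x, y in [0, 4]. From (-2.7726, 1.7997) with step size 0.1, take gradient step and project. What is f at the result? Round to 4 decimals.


Step 1: Compute gradient at (-2.7726, 1.7997).
grad_x = 2*5*-2.7726 + 1 = -26.726
grad_y = 2*1*1.7997 - 4 = -0.4006
Step 2: Gradient step.
x_raw = -2.7726 - 0.1*-26.726 = -0.1
y_raw = 1.7997 - 0.1*-0.4006 = 1.8398
Step 3: Project onto [0, 4].
x_proj = clip(-0.1) = 0.0
y_proj = clip(1.8398) = 1.8398
Step 4: Evaluate f.
f(0.0, 1.8398) = -3.9743


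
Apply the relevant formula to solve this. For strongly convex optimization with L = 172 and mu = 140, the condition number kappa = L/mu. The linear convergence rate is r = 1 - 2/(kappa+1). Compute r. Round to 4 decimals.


Step 1: Compute the condition number.
kappa = L/mu = 172/140 = 1.2286
Step 2: Compute the convergence rate.
r = 1 - 2/(kappa + 1) = 1 - 2*mu/(L + mu) = (L - mu)/(L + mu) = 32/312 = 0.1026


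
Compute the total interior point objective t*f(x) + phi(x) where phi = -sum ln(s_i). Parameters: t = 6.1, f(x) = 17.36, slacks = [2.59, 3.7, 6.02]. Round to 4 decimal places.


Step 1: Compute log-barrier.
ln values: [0.9517, 1.3083, 1.7951]
phi = -(0.9517 + 1.3083 + 1.7951) = -4.0551
Step 2: Compute augmented objective.
t*f(x) = 6.1*17.36 = 105.896
Total = 105.896 - 4.0551 = 101.8409


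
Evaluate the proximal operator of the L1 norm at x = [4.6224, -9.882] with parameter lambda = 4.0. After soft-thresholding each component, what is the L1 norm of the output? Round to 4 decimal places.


Soft-thresholding with lambda = 4.0:
prox(4.6224) = sign(4.6224)*max(|4.6224| - 4.0, 0) = 0.6224
prox(-9.882) = sign(-9.882)*max(|-9.882| - 4.0, 0) = -5.882
prox(x) = [0.6224, -5.882]
||prox(x)||_1 = 0.6224 + 5.882 = 6.5044


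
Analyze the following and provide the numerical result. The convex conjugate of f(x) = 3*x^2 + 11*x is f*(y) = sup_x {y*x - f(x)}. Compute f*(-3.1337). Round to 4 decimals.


f*(y) = sup_x {y*x - a*x^2 - b*x} = sup_x {(y-b)*x - a*x^2}
FOC: (y - b) - 2a*x = 0 => x* = (y - b)/(2a)
x* = (-3.1337 - 11)/(2*3) = -2.3556
f*(-3.1337) = (y-b)^2/(4a) = (-3.1337 - 11)^2/(4*3)
= 199.7615/12 = 16.6468


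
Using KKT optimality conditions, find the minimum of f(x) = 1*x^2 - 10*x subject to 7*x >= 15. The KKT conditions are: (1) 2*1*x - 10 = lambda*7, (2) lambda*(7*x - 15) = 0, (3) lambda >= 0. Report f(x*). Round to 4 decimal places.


Step 1: Try lambda = 0 (constraint inactive).
Stationarity: 2*1*x - 10 = 0
x* = 10/(2*1) = 5.0
Check constraint: 7*5.0 = 35.0 >= 15 -- satisfied.
Step 2: Compute optimal value.
f(x*) = 1*5.0^2 - 10*5.0 = -25.0


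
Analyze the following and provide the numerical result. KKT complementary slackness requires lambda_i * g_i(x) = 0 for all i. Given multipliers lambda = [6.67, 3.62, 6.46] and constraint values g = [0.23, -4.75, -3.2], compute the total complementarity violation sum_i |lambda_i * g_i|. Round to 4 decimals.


KKT complementary slackness check:
lambda_1 * g_1 = 6.67 * 0.23 = 1.5341
lambda_2 * g_2 = 3.62 * -4.75 = -17.195
lambda_3 * g_3 = 6.46 * -3.2 = -20.672
Total violation = 1.5341 + 17.195 + 20.672 = 39.4011


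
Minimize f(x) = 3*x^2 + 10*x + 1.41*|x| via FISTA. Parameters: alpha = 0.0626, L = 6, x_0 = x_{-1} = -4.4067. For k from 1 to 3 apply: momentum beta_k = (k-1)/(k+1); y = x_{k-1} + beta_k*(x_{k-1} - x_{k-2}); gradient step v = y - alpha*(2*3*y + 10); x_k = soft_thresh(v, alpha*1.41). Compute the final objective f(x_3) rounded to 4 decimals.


FISTA on f(x) = 3*x^2 + 10*x + 1.41*|x|
L = 6, alpha = 0.0626
Iteration 1: beta = 0.0, y = -4.4067 + 0.0*(-4.4067 + 4.4067) = -4.4067
  grad(y) = -16.4402, v = y - alpha*grad = -3.3775
  prox(v) = soft_thresh(-3.3775, 0.0883) = -3.2893
Iteration 2: beta = 0.3333, y = -3.2893 + 0.3333*(-3.2893 + 4.4067) = -2.9168
  grad(y) = -7.5008, v = y - alpha*grad = -2.4473
  prox(v) = soft_thresh(-2.4473, 0.0883) = -2.359
Iteration 3: beta = 0.5, y = -2.359 + 0.5*(-2.359 + 3.2893) = -1.8938
  grad(y) = -1.363, v = y - alpha*grad = -1.8085
  prox(v) = soft_thresh(-1.8085, 0.0883) = -1.7202
f(x_3) = 3*(-1.7202)^2 + 10*(-1.7202) + 1.41*|-1.7202| = -5.8992


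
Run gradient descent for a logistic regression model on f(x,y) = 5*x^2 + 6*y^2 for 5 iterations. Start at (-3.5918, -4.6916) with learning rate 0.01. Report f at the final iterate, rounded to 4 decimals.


Gradient descent on f(x,y) = 5*x^2 + 6*y^2.
Starting point: (-3.5918, -4.6916), alpha = 0.01
Step 1: grad_x = 2*5*-3.5918 = -35.918, grad_y = 2*6*-4.6916 = -56.2992
  x_1 = -3.5918 - 0.01*-35.918 = -3.2326
  y_1 = -4.6916 - 0.01*-56.2992 = -4.1286
Step 2: grad_x = 2*5*-3.2326 = -32.3262, grad_y = 2*6*-4.1286 = -49.5433
  x_2 = -3.2326 - 0.01*-32.3262 = -2.9094
  y_2 = -4.1286 - 0.01*-49.5433 = -3.6332
Step 3: grad_x = 2*5*-2.9094 = -29.0936, grad_y = 2*6*-3.6332 = -43.5981
  x_3 = -2.9094 - 0.01*-29.0936 = -2.6184
  y_3 = -3.6332 - 0.01*-43.5981 = -3.1972
Step 4: grad_x = 2*5*-2.6184 = -26.1842, grad_y = 2*6*-3.1972 = -38.3663
  x_4 = -2.6184 - 0.01*-26.1842 = -2.3566
  y_4 = -3.1972 - 0.01*-38.3663 = -2.8135
Step 5: grad_x = 2*5*-2.3566 = -23.5658, grad_y = 2*6*-2.8135 = -33.7624
  x_5 = -2.3566 - 0.01*-23.5658 = -2.1209
  y_5 = -2.8135 - 0.01*-33.7624 = -2.4759
f(-2.1209, -2.4759) = 5*(-2.1209)^2 + 6*(-2.4759)^2 = 59.2722


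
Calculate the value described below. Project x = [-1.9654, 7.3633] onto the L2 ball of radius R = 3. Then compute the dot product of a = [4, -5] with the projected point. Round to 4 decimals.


Step 1: Compute ||x|| (intermediates to 6 decimals).
||x|| = sqrt((-1.9654)^2 + 7.3633^2) = 7.621088
Step 2: Project.
Since ||x|| > R, scale = R/||x|| = 3/7.621088 = 0.393645, proj(x) = scale * x
proj(x) = [-0.77367, 2.898526]
Step 3: Dot product.
a^T * proj(x) = 4*(-0.77367) - 5*2.898526 = -17.5873


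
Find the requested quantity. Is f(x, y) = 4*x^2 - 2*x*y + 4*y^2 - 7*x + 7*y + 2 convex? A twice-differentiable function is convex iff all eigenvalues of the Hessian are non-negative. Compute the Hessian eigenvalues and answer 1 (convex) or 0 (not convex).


The Hessian of f(x,y) = 4*x^2 - 2*x*y + 4*y^2 - 7*x + 7*y + 2 is:
H = [[8, -2], [-2, 8]]
Trace = 8 + 8 = 16
Determinant = 8*8 - (-2)^2 = 60
Discriminant = (16)^2 - 4*60 = 16.0
Eigenvalues: lambda_1 = 6.0, lambda_2 = 10.0
The function is convex.

1


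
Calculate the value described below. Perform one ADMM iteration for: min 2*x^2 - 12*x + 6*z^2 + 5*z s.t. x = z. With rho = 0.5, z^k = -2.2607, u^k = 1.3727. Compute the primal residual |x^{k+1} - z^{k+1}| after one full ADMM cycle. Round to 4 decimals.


ADMM iteration with rho = 0.5, z^k = -2.2607, u^k = 1.3727
Step 1: x-update.
Minimize 2*x^2 - 12*x + (0.5/2)*(x + 2.2607 + 1.3727)^2
FOC: (2*2 + 0.5)*x = 12 + 0.5*(-2.2607 - 1.3727)
x^{k+1} = 2.263
Step 2: z-update.
Minimize 6*z^2 + 5*z + (0.5/2)*(2.263 - z + 1.3727)^2
FOC: (2*6 + 0.5)*z = -5 + 0.5*(2.263 + 1.3727)
z^{k+1} = -0.2546
Step 3: u-update.
u^{k+1} = 1.3727 + 2.263 + 0.2546 = 3.8902
Step 4: Primal residual = |2.263 + 0.2546| = 2.5175


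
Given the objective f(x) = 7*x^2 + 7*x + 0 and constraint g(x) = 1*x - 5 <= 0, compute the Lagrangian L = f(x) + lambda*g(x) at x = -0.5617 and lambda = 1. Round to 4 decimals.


Step 1: Evaluate f(x).
f(-0.5617) = 7*(-0.5617)^2 + 7*(-0.5617) + 0 = -1.7234
Step 2: Evaluate g(x).
g(-0.5617) = 1*-0.5617 - 5 = -5.5617
Step 3: Compute Lagrangian.
L = -1.7234 + 1*-5.5617 = -7.2851


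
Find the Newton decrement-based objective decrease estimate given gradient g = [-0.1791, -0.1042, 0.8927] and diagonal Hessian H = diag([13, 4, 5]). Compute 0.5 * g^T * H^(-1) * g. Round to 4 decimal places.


Step 1: H is diagonal, so H^(-1) * g = [-0.0138, -0.0261, 0.1785].
Step 2: g^T H^(-1) g = sum_i g_i^2 / H_ii
  = (-0.1791)^2/13 + (-0.1042)^2/4 + (0.8927)^2/5
  = 0.0025 + 0.0027 + 0.1594 = 0.1646
Step 3: Objective decrease = 0.5 * g^T H^(-1) g = 0.0823


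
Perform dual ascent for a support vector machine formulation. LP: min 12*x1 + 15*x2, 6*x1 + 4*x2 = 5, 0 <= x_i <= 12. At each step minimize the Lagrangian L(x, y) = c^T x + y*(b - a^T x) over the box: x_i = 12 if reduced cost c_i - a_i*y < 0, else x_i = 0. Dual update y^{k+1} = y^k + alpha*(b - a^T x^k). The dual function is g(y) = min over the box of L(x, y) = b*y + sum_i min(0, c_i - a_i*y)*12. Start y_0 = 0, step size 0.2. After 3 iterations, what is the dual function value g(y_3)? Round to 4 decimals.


Dual ascent for LP: min 12*x1 + 15*x2, 6*x1 + 4*x2 = 5, 0 <= x_i <= 12
Step 1: y^k = 0.0, reduced costs: (12.0, 15.0)
  x^k = (0.0, 0.0), subgradient = b - a^T x = 5.0
  y^{k+1} = 0.0 + 0.2*5.0 = 1.0
Step 2: y^k = 1.0, reduced costs: (6.0, 11.0)
  x^k = (0.0, 0.0), subgradient = b - a^T x = 5.0
  y^{k+1} = 1.0 + 0.2*5.0 = 2.0
Step 3: y^k = 2.0, reduced costs: (0.0, 7.0)
  x^k = (0.0, 0.0), subgradient = b - a^T x = 5.0
  y^{k+1} = 2.0 + 0.2*5.0 = 3.0
Dual objective at y_3 = 3.0: reduced costs (-6.0, 3.0), box minimizer x = (12.0, 0.0)
g(y_3) = b*y + (c1 - a1*y)*x1 + (c2 - a2*y)*x2 = 5*3.0 + (-6.0)*12.0 + 3.0*0.0 = 15.0 - 72.0 + 0.0 = -57.0


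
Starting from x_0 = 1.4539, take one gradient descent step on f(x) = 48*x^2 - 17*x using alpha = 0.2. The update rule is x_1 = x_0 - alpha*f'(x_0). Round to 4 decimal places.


We compute the gradient at x_0 and apply the update.
f'(x) = 96*x - 17
f'(1.4539) = 96*1.4539 - 17 = 122.5744
x_1 = 1.4539 - 0.2*122.5744 = -23.061


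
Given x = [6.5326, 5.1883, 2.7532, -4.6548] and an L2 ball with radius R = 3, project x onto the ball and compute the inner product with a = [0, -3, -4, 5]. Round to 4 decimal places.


Step 1: Compute ||x|| (intermediates to 6 decimals).
||x|| = sqrt(6.5326^2 + 5.1883^2 + 2.7532^2 + (-4.6548)^2) = 9.941861
Step 2: Project.
Since ||x|| > R, scale = R/||x|| = 3/9.941861 = 0.301754, proj(x) = scale * x
proj(x) = [1.971238, 1.56559, 0.830789, -1.404605]
Step 3: Dot product.
a^T * proj(x) = 0*1.971238 - 3*1.56559 - 4*0.830789 + 5*(-1.404605) = -15.043


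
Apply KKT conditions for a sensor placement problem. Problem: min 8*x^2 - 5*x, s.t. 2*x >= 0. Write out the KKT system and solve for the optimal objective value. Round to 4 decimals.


Step 1: Try lambda = 0 (constraint inactive).
Stationarity: 2*8*x - 5 = 0
x* = 5/(2*8) = 0.3125
Check constraint: 2*0.3125 = 0.625 >= 0 -- satisfied.
Step 2: Compute optimal value.
f(x*) = 8*0.3125^2 - 5*0.3125 = -0.7813


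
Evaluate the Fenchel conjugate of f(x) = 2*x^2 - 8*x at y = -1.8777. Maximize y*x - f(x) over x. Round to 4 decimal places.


f*(y) = sup_x {y*x - a*x^2 - b*x} = sup_x {(y-b)*x - a*x^2}
FOC: (y - b) - 2a*x = 0 => x* = (y - b)/(2a)
x* = (-1.8777 + 8)/(2*2) = 1.5306
f*(-1.8777) = (y-b)^2/(4a) = (-1.8777 + 8)^2/(4*2)
= 37.4826/8 = 4.6853


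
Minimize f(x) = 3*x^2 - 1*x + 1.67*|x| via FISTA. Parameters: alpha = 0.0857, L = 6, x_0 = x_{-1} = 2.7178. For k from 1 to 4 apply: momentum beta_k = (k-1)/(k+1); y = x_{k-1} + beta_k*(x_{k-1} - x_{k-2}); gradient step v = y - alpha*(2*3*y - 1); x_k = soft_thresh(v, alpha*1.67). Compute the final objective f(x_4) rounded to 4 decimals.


FISTA on f(x) = 3*x^2 - 1*x + 1.67*|x|
L = 6, alpha = 0.0857
Iteration 1: beta = 0.0, y = 2.7178 + 0.0*(2.7178 - 2.7178) = 2.7178
  grad(y) = 15.3068, v = y - alpha*grad = 1.406
  prox(v) = soft_thresh(1.406, 0.1431) = 1.2629
Iteration 2: beta = 0.3333, y = 1.2629 + 0.3333*(1.2629 - 2.7178) = 0.7779
  grad(y) = 3.6675, v = y - alpha*grad = 0.4636
  prox(v) = soft_thresh(0.4636, 0.1431) = 0.3205
Iteration 3: beta = 0.5, y = 0.3205 + 0.5*(0.3205 - 1.2629) = -0.1507
  grad(y) = -1.9042, v = y - alpha*grad = 0.0125
  prox(v) = soft_thresh(0.0125, 0.1431) = 0.0
Iteration 4: beta = 0.6, y = 0.0 + 0.6*(0.0 - 0.3205) = -0.1923
  grad(y) = -2.1538, v = y - alpha*grad = -0.0077
  prox(v) = soft_thresh(-0.0077, 0.1431) = 0.0
f(x_4) = 3*0.0^2 - 1*0.0 + 1.67*|0.0| = 0.0


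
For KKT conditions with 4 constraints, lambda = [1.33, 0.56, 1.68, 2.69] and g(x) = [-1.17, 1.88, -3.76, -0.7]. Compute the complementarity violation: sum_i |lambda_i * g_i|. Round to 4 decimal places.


KKT complementary slackness check:
lambda_1 * g_1 = 1.33 * -1.17 = -1.5561
lambda_2 * g_2 = 0.56 * 1.88 = 1.0528
lambda_3 * g_3 = 1.68 * -3.76 = -6.3168
lambda_4 * g_4 = 2.69 * -0.7 = -1.883
Total violation = 1.5561 + 1.0528 + 6.3168 + 1.883 = 10.8087


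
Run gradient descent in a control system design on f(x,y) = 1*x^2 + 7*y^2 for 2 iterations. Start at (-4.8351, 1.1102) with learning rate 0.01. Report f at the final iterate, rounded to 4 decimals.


Gradient descent on f(x,y) = 1*x^2 + 7*y^2.
Starting point: (-4.8351, 1.1102), alpha = 0.01
Step 1: grad_x = 2*1*-4.8351 = -9.6702, grad_y = 2*7*1.1102 = 15.5428
  x_1 = -4.8351 - 0.01*-9.6702 = -4.7384
  y_1 = 1.1102 - 0.01*15.5428 = 0.9548
Step 2: grad_x = 2*1*-4.7384 = -9.4768, grad_y = 2*7*0.9548 = 13.3668
  x_2 = -4.7384 - 0.01*-9.4768 = -4.6436
  y_2 = 0.9548 - 0.01*13.3668 = 0.8211
f(-4.6436, 0.8211) = 1*(-4.6436)^2 + 7*0.8211^2 = 26.2828


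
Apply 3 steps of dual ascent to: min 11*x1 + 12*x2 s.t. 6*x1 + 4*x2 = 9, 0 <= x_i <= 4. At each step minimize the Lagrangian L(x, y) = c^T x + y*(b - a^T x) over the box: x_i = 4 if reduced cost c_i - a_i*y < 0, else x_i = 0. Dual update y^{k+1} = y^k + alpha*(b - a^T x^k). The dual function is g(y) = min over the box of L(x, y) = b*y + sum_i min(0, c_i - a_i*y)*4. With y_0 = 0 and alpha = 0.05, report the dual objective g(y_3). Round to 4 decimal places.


Dual ascent for LP: min 11*x1 + 12*x2, 6*x1 + 4*x2 = 9, 0 <= x_i <= 4
Step 1: y^k = 0.0, reduced costs: (11.0, 12.0)
  x^k = (0.0, 0.0), subgradient = b - a^T x = 9.0
  y^{k+1} = 0.0 + 0.05*9.0 = 0.45
Step 2: y^k = 0.45, reduced costs: (8.3, 10.2)
  x^k = (0.0, 0.0), subgradient = b - a^T x = 9.0
  y^{k+1} = 0.45 + 0.05*9.0 = 0.9
Step 3: y^k = 0.9, reduced costs: (5.6, 8.4)
  x^k = (0.0, 0.0), subgradient = b - a^T x = 9.0
  y^{k+1} = 0.9 + 0.05*9.0 = 1.35
Dual objective at y_3 = 1.35: reduced costs (2.9, 6.6), box minimizer x = (0.0, 0.0)
g(y_3) = b*y + (c1 - a1*y)*x1 + (c2 - a2*y)*x2 = 9*1.35 + 2.9*0.0 + 6.6*0.0 = 12.15 + 0.0 + 0.0 = 12.15


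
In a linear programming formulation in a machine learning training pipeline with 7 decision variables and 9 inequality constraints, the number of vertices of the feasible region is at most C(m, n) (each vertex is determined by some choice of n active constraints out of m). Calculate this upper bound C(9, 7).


Each vertex corresponds to some choice of n active constraints out of m, so the number of vertices is at most C(m, n) = m! / (n!(m-n)!).
m = 9, n = 7
Numerator: 9 * 8 * 7 * 6 * 5 * 4 * 3
Denominator: 7! = 5040
C(9, 7) = 36


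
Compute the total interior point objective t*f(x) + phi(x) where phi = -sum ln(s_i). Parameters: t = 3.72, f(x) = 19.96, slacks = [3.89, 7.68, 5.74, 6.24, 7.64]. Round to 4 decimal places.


Step 1: Compute log-barrier.
ln values: [1.3584, 2.0386, 1.7475, 1.831, 2.0334]
phi = -(1.3584 + 2.0386 + 1.7475 + 1.831 + 2.0334) = -9.0089
Step 2: Compute augmented objective.
t*f(x) = 3.72*19.96 = 74.2512
Total = 74.2512 - 9.0089 = 65.2423


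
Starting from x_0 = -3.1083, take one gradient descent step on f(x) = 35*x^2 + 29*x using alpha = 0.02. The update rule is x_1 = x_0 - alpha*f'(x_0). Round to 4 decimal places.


We compute the gradient at x_0 and apply the update.
f'(x) = 70*x + 29
f'(-3.1083) = 70*-3.1083 + 29 = -188.581
x_1 = -3.1083 - 0.02*-188.581 = 0.6633


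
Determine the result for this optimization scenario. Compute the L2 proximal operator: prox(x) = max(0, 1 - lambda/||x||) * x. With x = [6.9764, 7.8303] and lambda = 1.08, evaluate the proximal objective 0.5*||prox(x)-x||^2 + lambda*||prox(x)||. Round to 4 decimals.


Step 1: Compute ||x||.
||x|| = 10.4873
Step 2: Compute scaling factor.
scale = max(0, 1 - 1.08/10.4873) = 0.897
Step 3: prox(x) = [6.258, 7.0239]
||prox(x)|| = 9.4073
Step 4: Proximal objective.
0.5*||prox-x||^2 = 0.5832
lambda*||prox|| = 10.1599
Total = 10.7431


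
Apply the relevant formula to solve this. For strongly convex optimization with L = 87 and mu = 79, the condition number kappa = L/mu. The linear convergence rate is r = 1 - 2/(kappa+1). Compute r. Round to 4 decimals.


Step 1: Compute the condition number.
kappa = L/mu = 87/79 = 1.1013
Step 2: Compute the convergence rate.
r = 1 - 2/(kappa + 1) = 1 - 2*mu/(L + mu) = (L - mu)/(L + mu) = 8/166 = 0.0482


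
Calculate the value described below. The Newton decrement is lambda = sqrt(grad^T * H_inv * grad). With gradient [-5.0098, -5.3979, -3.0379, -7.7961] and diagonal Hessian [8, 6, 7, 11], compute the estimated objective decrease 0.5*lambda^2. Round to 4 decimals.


Step 1: H is diagonal, so H^(-1) * g = [-0.6262, -0.8997, -0.434, -0.7087].
Step 2: g^T H^(-1) g = sum_i g_i^2 / H_ii
  = (-5.0098)^2/8 + (-5.3979)^2/6 + (-3.0379)^2/7 + (-7.7961)^2/11
  = 3.1373 + 4.8562 + 1.3184 + 5.5254 = 14.8373
Step 3: Objective decrease = 0.5 * g^T H^(-1) g = 7.4186


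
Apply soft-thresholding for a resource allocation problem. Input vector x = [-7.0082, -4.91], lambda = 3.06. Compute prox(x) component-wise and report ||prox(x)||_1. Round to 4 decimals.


Soft-thresholding with lambda = 3.06:
prox(-7.0082) = sign(-7.0082)*max(|-7.0082| - 3.06, 0) = -3.9482
prox(-4.91) = sign(-4.91)*max(|-4.91| - 3.06, 0) = -1.85
prox(x) = [-3.9482, -1.85]
||prox(x)||_1 = 3.9482 + 1.85 = 5.7982


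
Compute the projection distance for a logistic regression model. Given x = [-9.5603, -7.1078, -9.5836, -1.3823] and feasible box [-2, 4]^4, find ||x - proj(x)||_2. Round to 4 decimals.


Project each component onto [-2, 4].
clip(-9.5603) = -2.0, clip(-7.1078) = -2.0, clip(-9.5836) = -2.0, clip(-1.3823) = -1.3823
Projection = [-2.0, -2.0, -2.0, -1.3823]
Squared diffs: [57.1581, 26.0896, 57.511, 0.0]
Distance = sqrt(140.7587) = 11.8642


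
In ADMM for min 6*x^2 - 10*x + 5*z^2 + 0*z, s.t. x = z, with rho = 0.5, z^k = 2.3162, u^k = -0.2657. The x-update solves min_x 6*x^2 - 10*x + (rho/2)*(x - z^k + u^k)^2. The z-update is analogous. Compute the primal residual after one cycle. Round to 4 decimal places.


ADMM iteration with rho = 0.5, z^k = 2.3162, u^k = -0.2657
Step 1: x-update.
Minimize 6*x^2 - 10*x + (0.5/2)*(x - 2.3162 - 0.2657)^2
FOC: (2*6 + 0.5)*x = 10 + 0.5*(2.3162 + 0.2657)
x^{k+1} = 0.9033
Step 2: z-update.
Minimize 5*z^2 + 0*z + (0.5/2)*(0.9033 - z - 0.2657)^2
FOC: (2*5 + 0.5)*z = 0 + 0.5*(0.9033 - 0.2657)
z^{k+1} = 0.0304
Step 3: u-update.
u^{k+1} = -0.2657 + 0.9033 - 0.0304 = 0.6072
Step 4: Primal residual = |0.9033 - 0.0304| = 0.8729


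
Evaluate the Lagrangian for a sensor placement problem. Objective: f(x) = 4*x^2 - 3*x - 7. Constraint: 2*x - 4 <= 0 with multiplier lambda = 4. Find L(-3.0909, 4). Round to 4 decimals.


Step 1: Evaluate f(x).
f(-3.0909) = 4*(-3.0909)^2 - 3*(-3.0909) - 7 = 40.4874
Step 2: Evaluate g(x).
g(-3.0909) = 2*-3.0909 - 4 = -10.1818
Step 3: Compute Lagrangian.
L = 40.4874 + 4*-10.1818 = -0.2398


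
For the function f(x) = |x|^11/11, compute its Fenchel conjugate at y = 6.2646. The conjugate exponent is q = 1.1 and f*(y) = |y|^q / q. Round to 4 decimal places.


The conjugate exponent q satisfies 1/p + 1/q = 1.
p = 11, so q = 11/(11 - 1) = 1.1
|y|^q = 6.2646^1.1 = 7.5263
f*(6.2646) = 7.5263 / 1.1 = 6.8421


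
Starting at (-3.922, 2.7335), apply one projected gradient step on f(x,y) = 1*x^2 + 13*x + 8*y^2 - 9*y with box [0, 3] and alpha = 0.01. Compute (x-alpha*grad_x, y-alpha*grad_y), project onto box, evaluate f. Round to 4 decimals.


Step 1: Compute gradient at (-3.922, 2.7335).
grad_x = 2*1*-3.922 + 13 = 5.156
grad_y = 2*8*2.7335 - 9 = 34.736
Step 2: Gradient step.
x_raw = -3.922 - 0.01*5.156 = -3.9736
y_raw = 2.7335 - 0.01*34.736 = 2.3861
Step 3: Project onto [0, 3].
x_proj = clip(-3.9736) = 0.0
y_proj = clip(2.3861) = 2.3861
Step 4: Evaluate f.
f(0.0, 2.3861) = 24.0741


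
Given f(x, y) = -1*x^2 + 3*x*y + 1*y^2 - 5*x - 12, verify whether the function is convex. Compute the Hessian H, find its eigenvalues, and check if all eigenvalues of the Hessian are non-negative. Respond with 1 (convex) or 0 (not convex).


The Hessian of f(x,y) = -1*x^2 + 3*x*y + 1*y^2 - 5*x - 12 is:
H = [[-2, 3], [3, 2]]
Trace = -2 + 2 = 0
Determinant = -2*2 - (3)^2 = -13
Discriminant = (0)^2 - 4*-13 = 52.0
Eigenvalues: lambda_1 = -3.6056, lambda_2 = 3.6056
The function is not convex.

0


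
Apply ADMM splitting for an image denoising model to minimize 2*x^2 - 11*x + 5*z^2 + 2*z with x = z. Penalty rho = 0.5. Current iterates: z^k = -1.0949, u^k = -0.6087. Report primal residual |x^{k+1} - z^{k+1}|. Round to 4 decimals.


ADMM iteration with rho = 0.5, z^k = -1.0949, u^k = -0.6087
Step 1: x-update.
Minimize 2*x^2 - 11*x + (0.5/2)*(x + 1.0949 - 0.6087)^2
FOC: (2*2 + 0.5)*x = 11 + 0.5*(-1.0949 + 0.6087)
x^{k+1} = 2.3904
Step 2: z-update.
Minimize 5*z^2 + 2*z + (0.5/2)*(2.3904 - z - 0.6087)^2
FOC: (2*5 + 0.5)*z = -2 + 0.5*(2.3904 - 0.6087)
z^{k+1} = -0.1056
Step 3: u-update.
u^{k+1} = -0.6087 + 2.3904 + 0.1056 = 1.8874
Step 4: Primal residual = |2.3904 + 0.1056| = 2.4961


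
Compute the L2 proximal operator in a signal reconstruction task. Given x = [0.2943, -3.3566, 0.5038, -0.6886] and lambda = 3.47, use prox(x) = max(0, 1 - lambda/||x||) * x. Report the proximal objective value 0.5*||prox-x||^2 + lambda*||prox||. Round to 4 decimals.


Step 1: Compute ||x||.
||x|| = 3.4758
Step 2: Compute scaling factor.
scale = max(0, 1 - 3.47/3.4758) = 0.0017
Step 3: prox(x) = [0.0005, -0.0056, 0.0008, -0.0012]
||prox(x)|| = 0.0058
Step 4: Proximal objective.
0.5*||prox-x||^2 = 6.0205
lambda*||prox|| = 0.0201
Total = 6.0407


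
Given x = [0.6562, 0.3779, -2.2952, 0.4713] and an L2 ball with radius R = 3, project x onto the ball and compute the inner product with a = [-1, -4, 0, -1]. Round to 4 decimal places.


Step 1: Compute ||x|| (intermediates to 6 decimals).
||x|| = sqrt(0.6562^2 + 0.3779^2 + (-2.2952)^2 + 0.4713^2) = 2.462412
Step 2: Project.
Since ||x|| <= R, proj = x (no scaling needed).
proj(x) = [0.6562, 0.3779, -2.2952, 0.4713]
Step 3: Dot product.
a^T * proj(x) = -1*0.6562 - 4*0.3779 + 0*(-2.2952) - 1*0.4713 = -2.6391


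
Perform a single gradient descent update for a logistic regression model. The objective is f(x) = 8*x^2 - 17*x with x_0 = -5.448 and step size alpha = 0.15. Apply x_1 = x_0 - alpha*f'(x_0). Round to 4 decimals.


We compute the gradient at x_0 and apply the update.
f'(x) = 16*x - 17
f'(-5.448) = 16*-5.448 - 17 = -104.168
x_1 = -5.448 - 0.15*-104.168 = 10.1772


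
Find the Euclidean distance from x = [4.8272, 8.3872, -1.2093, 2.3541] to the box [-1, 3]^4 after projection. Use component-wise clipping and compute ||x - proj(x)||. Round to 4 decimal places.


Project each component onto [-1, 3].
clip(4.8272) = 3.0, clip(8.3872) = 3.0, clip(-1.2093) = -1.0, clip(2.3541) = 2.3541
Projection = [3.0, 3.0, -1.0, 2.3541]
Squared diffs: [3.3387, 29.0219, 0.0438, 0.0]
Distance = sqrt(32.4044) = 5.6925


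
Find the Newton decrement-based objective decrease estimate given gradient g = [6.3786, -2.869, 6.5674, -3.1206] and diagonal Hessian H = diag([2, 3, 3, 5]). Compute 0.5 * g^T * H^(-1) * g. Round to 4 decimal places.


Step 1: H is diagonal, so H^(-1) * g = [3.1893, -0.9563, 2.1891, -0.6241].
Step 2: g^T H^(-1) g = sum_i g_i^2 / H_ii
  = (6.3786)^2/2 + (-2.869)^2/3 + (6.5674)^2/3 + (-3.1206)^2/5
  = 20.3433 + 2.7437 + 14.3769 + 1.9476 = 39.4115
Step 3: Objective decrease = 0.5 * g^T H^(-1) g = 19.7058


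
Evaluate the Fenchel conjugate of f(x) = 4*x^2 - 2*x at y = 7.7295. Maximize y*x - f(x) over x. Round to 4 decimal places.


f*(y) = sup_x {y*x - a*x^2 - b*x} = sup_x {(y-b)*x - a*x^2}
FOC: (y - b) - 2a*x = 0 => x* = (y - b)/(2a)
x* = (7.7295 + 2)/(2*4) = 1.2162
f*(7.7295) = (y-b)^2/(4a) = (7.7295 + 2)^2/(4*4)
= 94.6632/16 = 5.9164


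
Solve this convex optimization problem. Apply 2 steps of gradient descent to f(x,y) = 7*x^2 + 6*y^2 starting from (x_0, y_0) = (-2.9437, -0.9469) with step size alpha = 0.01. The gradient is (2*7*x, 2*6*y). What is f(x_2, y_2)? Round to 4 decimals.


Gradient descent on f(x,y) = 7*x^2 + 6*y^2.
Starting point: (-2.9437, -0.9469), alpha = 0.01
Step 1: grad_x = 2*7*-2.9437 = -41.2118, grad_y = 2*6*-0.9469 = -11.3628
  x_1 = -2.9437 - 0.01*-41.2118 = -2.5316
  y_1 = -0.9469 - 0.01*-11.3628 = -0.8333
Step 2: grad_x = 2*7*-2.5316 = -35.4421, grad_y = 2*6*-0.8333 = -9.9993
  x_2 = -2.5316 - 0.01*-35.4421 = -2.1772
  y_2 = -0.8333 - 0.01*-9.9993 = -0.7333
f(-2.1772, -0.7333) = 7*(-2.1772)^2 + 6*(-0.7333)^2 = 36.4064


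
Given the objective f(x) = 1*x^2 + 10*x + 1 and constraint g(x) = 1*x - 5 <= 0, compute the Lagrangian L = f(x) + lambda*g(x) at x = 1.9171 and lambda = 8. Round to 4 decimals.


Step 1: Evaluate f(x).
f(1.9171) = 1*1.9171^2 + 10*1.9171 + 1 = 23.8463
Step 2: Evaluate g(x).
g(1.9171) = 1*1.9171 - 5 = -3.0829
Step 3: Compute Lagrangian.
L = 23.8463 + 8*-3.0829 = -0.8169
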